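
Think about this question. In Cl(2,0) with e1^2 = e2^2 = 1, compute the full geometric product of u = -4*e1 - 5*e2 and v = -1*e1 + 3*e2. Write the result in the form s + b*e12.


Expand: (-4*e1 - 5*e2)(-1*e1 + 3*e2)
= (-4)*(-1)*e1e1 + (-4)*3*e1e2 + (-5)*(-1)*e2e1 + (-5)*3*e2e2
Using e1^2 = e2^2 = 1, e2e1 = -e1e2:
Scalar part s = (-4)*(-1) + (-5)*3 = 4 + (-15) = -11
Bivector part b = (-4)*3 - (-5)*(-1) = -12 - 5 = -17
uv = -11 - 17*e12


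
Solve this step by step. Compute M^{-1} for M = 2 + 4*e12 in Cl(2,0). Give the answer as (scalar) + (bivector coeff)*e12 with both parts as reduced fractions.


M = 2 + 4*e12, where e12^2 = -1.
Since M commutes with its reverse ~M = a - b*e12, M * ~M = a^2 - b^2*e12^2 = a^2 + b^2.
So M^{-1} = ~M / (a^2 + b^2) = (a - b*e12)/(a^2 + b^2).
a^2 + b^2 = 4 + 16 = 20
Scalar part = 2/20 = 1/10
Bivector coeff = -4/20 = -1/5
M^{-1} = 1/10 - 1/5*e12


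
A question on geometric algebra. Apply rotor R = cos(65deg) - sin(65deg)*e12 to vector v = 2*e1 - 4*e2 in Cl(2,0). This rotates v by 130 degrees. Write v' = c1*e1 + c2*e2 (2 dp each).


Rotor R = cos(65deg) - sin(65deg)*e12
Rotation angle theta = 2 * 65 = 130 degrees
v' = R*v*~R rotates v by theta.
cos(130deg) = -0.6428, sin(130deg) = 0.7660
v'_1 = 2*cos(130deg) - (-4)*sin(130deg)
= 2*(-0.6428) - (-4)*0.7660
= 1.78
v'_2 = 2*sin(130deg) + (-4)*cos(130deg)
= 2*0.7660 + (-4)*(-0.6428)
= 4.10
v' = 1.78*e1 + 4.10*e2


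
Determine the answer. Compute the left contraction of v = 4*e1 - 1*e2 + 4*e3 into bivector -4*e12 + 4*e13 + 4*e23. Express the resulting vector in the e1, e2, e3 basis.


Left contraction v _| B = <vB>_1 (grade-1 part of the geometric product vB).
Using e1_|e12 = e2, e2_|e12 = -e1, e1_|e13 = e3, e3_|e13 = -e1, e2_|e23 = e3, e3_|e23 = -e2:
e1 coeff: -v2*b12 - v3*b13 = -(-1)*(-4) - (4)*(4) = -20
e2 coeff: v1*b12 - v3*b23 = (4)*(-4) - (4)*(4) = -32
e3 coeff: v1*b13 + v2*b23 = (4)*(4) + (-1)*(4) = 12
v _| B = -20*e1 - 32*e2 + 12*e3


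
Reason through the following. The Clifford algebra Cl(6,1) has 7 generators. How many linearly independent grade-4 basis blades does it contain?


Number of grade-k basis blades in Cl(p,q) with n = p + q is C(n, k).
n = 6 + 1 = 7
C(7, 4) = 7! / (4! * 3!)
= 5040 / (24 * 6)
= 35


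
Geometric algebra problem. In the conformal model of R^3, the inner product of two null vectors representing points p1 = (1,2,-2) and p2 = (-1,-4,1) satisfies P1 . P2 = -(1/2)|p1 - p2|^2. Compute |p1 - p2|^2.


p1 - p2 = (2, 6, -3)
|p1 - p2|^2 = 2^2 + 6^2 + (-3)^2
= 4 + 36 + 9
= 49


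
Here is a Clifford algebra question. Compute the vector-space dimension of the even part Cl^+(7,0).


Even subalgebra dimension = 2^(n-1)
n = 7 + 0 = 7
2^(7 - 1) = 2^6 = 64
Verification: sum of C(7,k) for even k = 1 + 21 + 35 + 7 = 64
Result = 64


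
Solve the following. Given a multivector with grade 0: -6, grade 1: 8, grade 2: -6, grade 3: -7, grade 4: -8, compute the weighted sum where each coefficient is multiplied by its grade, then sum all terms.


Grade-weighted sum = sum of grade_k * coefficient_k
0*(-6) = 0
1*8 = 8
2*(-6) = -12
3*(-7) = -21
4*(-8) = -32
Total = 0 + 8 + (-12) + (-21) + (-32) = -57


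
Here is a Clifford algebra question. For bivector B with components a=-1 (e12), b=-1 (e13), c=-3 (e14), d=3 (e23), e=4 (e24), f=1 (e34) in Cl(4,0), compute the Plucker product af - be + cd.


Plucker relation: af - be + cd
a*f = (-1)*1 = -1
b*e = (-1)*4 = -4
c*d = (-3)*3 = -9
af - be + cd = -1 - (-4) + (-9)
= -6


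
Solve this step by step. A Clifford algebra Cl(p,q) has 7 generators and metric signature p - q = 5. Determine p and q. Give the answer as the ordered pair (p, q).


We need p + q = 7 and p - q = 5.
Adding: 2p = 7 + 5 = 12, so p = 6.
Then q = 7 - 6 = 1.
(p, q) = (6, 1)


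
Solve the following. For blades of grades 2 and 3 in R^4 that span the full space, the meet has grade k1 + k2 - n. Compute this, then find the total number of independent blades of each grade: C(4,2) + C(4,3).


Meet grade = grade(A) + grade(B) - n
= 2 + 3 - 4 = 1
C(4,2) = 6
C(4,3) = 4
dim_A + dim_B = 6 + 4 = 10


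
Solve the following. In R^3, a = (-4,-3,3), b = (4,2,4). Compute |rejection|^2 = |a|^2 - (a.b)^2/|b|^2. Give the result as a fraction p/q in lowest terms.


|a|^2 = (-4)^2 + (-3)^2 + 3^2 = 34
|b|^2 = 4^2 + 2^2 + 4^2 = 36
a . b = (-4)*4 + (-3)*2 + 3*4 = -10
(a.b)^2 = (-10)^2 = 100
|rej|^2 = 34 - 100/36
= (1224 - 100)/36
= 1124/36
In lowest terms: 281/9


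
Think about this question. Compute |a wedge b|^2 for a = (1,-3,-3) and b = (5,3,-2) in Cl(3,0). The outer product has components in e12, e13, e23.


a wedge b = (a1*b2 - a2*b1)*e12 + (a1*b3 - a3*b1)*e13 + (a2*b3 - a3*b2)*e23
e12 coeff: 1*3 - (-3)*5 = 3 - (-15) = 18
e13 coeff: 1*(-2) - (-3)*5 = -2 - (-15) = 13
e23 coeff: (-3)*(-2) - (-3)*3 = 6 - (-9) = 15
|a wedge b|^2 = 18^2 + 13^2 + 15^2
= 324 + 169 + 225
= 718


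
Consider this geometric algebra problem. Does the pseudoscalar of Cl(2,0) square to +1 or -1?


The pseudoscalar I = e1...e_n (product of all n generators) of Cl(p,q) satisfies I^2 = (-1)^(q + n(n-1)/2).
p = 2, q = 0, n = p + q = 2
n(n-1)/2 = 2 * 1 / 2 = 1
Exponent = q + n(n-1)/2 = 0 + 1 = 1
I^2 = (-1)^1 = -1


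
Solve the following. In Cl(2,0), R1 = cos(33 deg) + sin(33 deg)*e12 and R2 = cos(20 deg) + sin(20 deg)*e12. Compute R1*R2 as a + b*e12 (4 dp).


Same-plane rotors commute and their half-angles add:
R1*R2 = cos(a1 + a2) + sin(a1 + a2)*e12.
a1 + a2 = 33 + 20 = 53 deg
cos(53 deg) = 0.6018
sin(53 deg) = 0.7986
R1*R2 = 0.6018 + 0.7986*e12


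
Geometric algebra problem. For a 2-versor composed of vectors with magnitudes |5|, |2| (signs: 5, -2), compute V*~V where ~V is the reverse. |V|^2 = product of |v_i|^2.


Each vector v_i has |v_i|^2 = s_i^2
Squared scales: 5^2 = 25, (-2)^2 = 4
|V|^2 = 25 * 4
= 100


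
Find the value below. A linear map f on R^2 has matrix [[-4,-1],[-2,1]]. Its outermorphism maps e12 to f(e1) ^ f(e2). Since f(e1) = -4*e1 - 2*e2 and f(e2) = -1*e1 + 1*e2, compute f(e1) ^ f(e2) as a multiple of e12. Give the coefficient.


The outermorphism of a linear map f sends e1^e2 to f(e1)^f(e2).
f(e1) = -4*e1 - 2*e2
f(e2) = -1*e1 + 1*e2
f(e1) ^ f(e2) = (-4*e1 - 2*e2) ^ (-1*e1 + 1*e2)
= (-4)*1*e12 + (-2)*(-1)*e21
= (-4 - 2)*e12
= -6*e12
Coefficient = -6


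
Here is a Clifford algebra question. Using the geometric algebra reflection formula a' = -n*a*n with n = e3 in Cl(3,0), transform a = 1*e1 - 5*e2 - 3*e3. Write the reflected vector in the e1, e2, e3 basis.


Reflection formula: a' = -n*a*n, with n = e3 (unit vector, n^2 = 1).
For reflection through hyperplane perp to e3:
The component along e3 flips sign, others stay.
a = (1, -5, -3)
a' = (1, -5, 3)
a' = 1*e1 - 5*e2 + 3*e3


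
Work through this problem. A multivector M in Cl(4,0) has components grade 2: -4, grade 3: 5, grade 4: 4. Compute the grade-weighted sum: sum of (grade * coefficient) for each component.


Grade-weighted sum = sum of grade_k * coefficient_k
2*(-4) = -8
3*5 = 15
4*4 = 16
Total = -8 + 15 + 16 = 23


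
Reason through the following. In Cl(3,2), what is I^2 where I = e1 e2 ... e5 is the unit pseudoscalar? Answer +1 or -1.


The pseudoscalar I = e1...e_n (product of all n generators) of Cl(p,q) satisfies I^2 = (-1)^(q + n(n-1)/2).
p = 3, q = 2, n = p + q = 5
n(n-1)/2 = 5 * 4 / 2 = 10
Exponent = q + n(n-1)/2 = 2 + 10 = 12
I^2 = (-1)^12 = +1


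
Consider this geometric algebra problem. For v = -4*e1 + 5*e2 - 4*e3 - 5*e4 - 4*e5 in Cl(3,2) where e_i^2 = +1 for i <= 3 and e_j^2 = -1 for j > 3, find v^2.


v^2 = sum of c_i^2 * e_i^2
Positive signature terms (e_i^2 = +1): (-4)^2 + 5^2 + (-4)^2 = 57
Negative signature terms (e_j^2 = -1): (-5)^2 + (-4)^2 = 41
v^2 = 57 - 41 = 16


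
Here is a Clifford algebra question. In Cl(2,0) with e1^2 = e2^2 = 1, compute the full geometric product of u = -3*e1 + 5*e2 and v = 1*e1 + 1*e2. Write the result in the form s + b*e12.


Expand: (-3*e1 + 5*e2)(1*e1 + 1*e2)
= (-3)*1*e1e1 + (-3)*1*e1e2 + 5*1*e2e1 + 5*1*e2e2
Using e1^2 = e2^2 = 1, e2e1 = -e1e2:
Scalar part s = (-3)*1 + 5*1 = -3 + 5 = 2
Bivector part b = (-3)*1 - 5*1 = -3 - 5 = -8
uv = 2 - 8*e12


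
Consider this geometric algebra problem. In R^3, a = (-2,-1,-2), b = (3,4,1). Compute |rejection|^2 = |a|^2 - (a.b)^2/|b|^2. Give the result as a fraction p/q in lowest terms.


|a|^2 = (-2)^2 + (-1)^2 + (-2)^2 = 9
|b|^2 = 3^2 + 4^2 + 1^2 = 26
a . b = (-2)*3 + (-1)*4 + (-2)*1 = -12
(a.b)^2 = (-12)^2 = 144
|rej|^2 = 9 - 144/26
= (234 - 144)/26
= 90/26
In lowest terms: 45/13


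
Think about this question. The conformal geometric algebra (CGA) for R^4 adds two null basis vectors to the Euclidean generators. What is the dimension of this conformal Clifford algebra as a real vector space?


The conformal model of R^4 uses Cl(5,1): the 4 Euclidean generators plus two extra orthogonal generators e+ (e+^2 = +1) and e- (e-^2 = -1), from which the null vectors e0, einf are built.
Number of generators m = 4 + 2 = 6.
dim Cl(p,q) = 2^m = 2^6 = 64


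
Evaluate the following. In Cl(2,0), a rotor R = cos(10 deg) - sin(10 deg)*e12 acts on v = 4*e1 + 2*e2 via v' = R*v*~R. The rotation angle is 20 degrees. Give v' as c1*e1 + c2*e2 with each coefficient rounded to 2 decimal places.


Rotor R = cos(10deg) - sin(10deg)*e12
Rotation angle theta = 2 * 10 = 20 degrees
v' = R*v*~R rotates v by theta.
cos(20deg) = 0.9397, sin(20deg) = 0.3420
v'_1 = 4*cos(20deg) - 2*sin(20deg)
= 4*0.9397 - 2*0.3420
= 3.07
v'_2 = 4*sin(20deg) + 2*cos(20deg)
= 4*0.3420 + 2*0.9397
= 3.25
v' = 3.07*e1 + 3.25*e2


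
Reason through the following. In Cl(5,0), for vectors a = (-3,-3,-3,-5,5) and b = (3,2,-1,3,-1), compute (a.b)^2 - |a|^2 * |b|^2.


a . b = (-3)*3 + (-3)*2 + (-3)*(-1) + (-5)*3 + 5*(-1)
= -9 + (-6) + 3 + (-15) + (-5) = -32
|a|^2 = (-3)^2 + (-3)^2 + (-3)^2 + (-5)^2 + 5^2 = 77
|b|^2 = 3^2 + 2^2 + (-1)^2 + 3^2 + (-1)^2 = 24
(a.b)^2 = (-32)^2 = 1024
|a|^2 * |b|^2 = 77 * 24 = 1848
Result = 1024 - 1848 = -824


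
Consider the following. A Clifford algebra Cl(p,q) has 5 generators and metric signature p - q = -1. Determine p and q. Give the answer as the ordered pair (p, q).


We need p + q = 5 and p - q = -1.
Adding: 2p = 5 + (-1) = 4, so p = 2.
Then q = 5 - 2 = 3.
(p, q) = (2, 3)


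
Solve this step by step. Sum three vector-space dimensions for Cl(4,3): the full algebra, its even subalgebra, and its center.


n = 4 + 3 = 7
Total dim = 2^7 = 128
Even subalgebra dim = 2^6 = 64
n is odd, so center dim = 2
Sum = 128 + 64 + 2 = 194


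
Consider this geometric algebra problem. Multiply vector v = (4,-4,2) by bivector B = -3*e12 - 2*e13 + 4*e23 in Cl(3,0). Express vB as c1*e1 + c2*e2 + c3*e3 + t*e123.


vB has grade-1 (vector) and grade-3 (trivector) parts: vB = (v _| B) + (v ^ B).
Vector part <vB>_1:
  e1: -v2*b12 - v3*b13 = -(-4)*(-3) - (2)*(-2) = -8
  e2: v1*b12 - v3*b23 = (4)*(-3) - (2)*(4) = -20
  e3: v1*b13 + v2*b23 = (4)*(-2) + (-4)*(4) = -24
Trivector part <vB>_3:
  e123: v1*b23 - v2*b13 + v3*b12 = (4)*(4) - (-4)*(-2) + (2)*(-3) = 2
vB = -8*e1 - 20*e2 - 24*e3 + 2*e123


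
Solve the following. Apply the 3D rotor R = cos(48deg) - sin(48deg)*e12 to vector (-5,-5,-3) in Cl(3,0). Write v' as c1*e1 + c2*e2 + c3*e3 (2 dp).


Rotor R = cos(48deg) - sin(48deg)*e12
Rotation angle theta = 2 * 48 = 96 degrees in the e12 plane (e1 -> e2).
The component perpendicular to the plane (e3) is invariant: v'_3 = v3 = -3.00
cos(96deg) = -0.1045, sin(96deg) = 0.9945
v'_1 = v1*cos(theta) - v2*sin(theta) = -5*(-0.1045) - (-5)*0.9945 = 5.50
v'_2 = v1*sin(theta) + v2*cos(theta) = -5*0.9945 + (-5)*(-0.1045) = -4.45
v' = 5.50*e1 - 4.45*e2 - 3.00*e3


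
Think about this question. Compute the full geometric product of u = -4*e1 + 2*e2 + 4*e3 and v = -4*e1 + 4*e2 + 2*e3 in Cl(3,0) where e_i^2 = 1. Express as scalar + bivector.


In Cl(3,0): e_i^2 = 1, e_ie_j = -e_je_i for i != j.
Scalar part = u . v = (-4)*(-4) + 2*4 + 4*2
= 16 + 8 + 8 = 32
e12 coeff = (-4)*4 - 2*(-4) = -16 - (-8) = -8
e13 coeff = (-4)*2 - 4*(-4) = -8 - (-16) = 8
e23 coeff = 2*2 - 4*4 = 4 - 16 = -12
uv = 32 - 8*e12 + 8*e13 - 12*e23


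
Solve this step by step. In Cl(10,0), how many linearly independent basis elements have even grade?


Even subalgebra dimension = 2^(n-1)
n = 10 + 0 = 10
2^(10 - 1) = 2^9 = 512
Verification: sum of C(10,k) for even k = 1 + 45 + 210 + 210 + 45 + 1 = 512
Result = 512


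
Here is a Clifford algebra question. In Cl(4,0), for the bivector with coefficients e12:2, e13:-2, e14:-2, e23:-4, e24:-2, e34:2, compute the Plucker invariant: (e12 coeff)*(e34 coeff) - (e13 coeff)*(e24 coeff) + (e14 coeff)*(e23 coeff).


Plucker relation: af - be + cd
a*f = 2*2 = 4
b*e = (-2)*(-2) = 4
c*d = (-2)*(-4) = 8
af - be + cd = 4 - 4 + 8
= 8


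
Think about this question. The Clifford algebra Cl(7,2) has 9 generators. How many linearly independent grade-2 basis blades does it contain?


Number of grade-k basis blades in Cl(p,q) with n = p + q is C(n, k).
n = 7 + 2 = 9
C(9, 2) = 9! / (2! * 7!)
= 362880 / (2 * 5040)
= 36


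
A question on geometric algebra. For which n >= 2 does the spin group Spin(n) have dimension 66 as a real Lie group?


dim Spin(n) = dim so(n) = n(n-1)/2.
Solve n(n-1)/2 = 66, i.e. n^2 - n - 132 = 0.
Discriminant = 1 + 8*66 = 529
n = (1 + sqrt(529))/2 = (1 + 23)/2 = 12


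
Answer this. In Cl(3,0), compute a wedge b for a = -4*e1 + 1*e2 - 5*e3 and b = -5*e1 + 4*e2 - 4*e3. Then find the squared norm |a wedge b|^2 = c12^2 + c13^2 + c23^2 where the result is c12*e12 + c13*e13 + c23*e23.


a wedge b = (a1*b2 - a2*b1)*e12 + (a1*b3 - a3*b1)*e13 + (a2*b3 - a3*b2)*e23
e12 coeff: (-4)*4 - 1*(-5) = -16 - (-5) = -11
e13 coeff: (-4)*(-4) - (-5)*(-5) = 16 - 25 = -9
e23 coeff: 1*(-4) - (-5)*4 = -4 - (-20) = 16
|a wedge b|^2 = (-11)^2 + (-9)^2 + 16^2
= 121 + 81 + 256
= 458


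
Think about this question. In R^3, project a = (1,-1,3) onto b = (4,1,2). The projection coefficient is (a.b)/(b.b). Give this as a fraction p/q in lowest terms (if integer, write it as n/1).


Projection coefficient = (a . b) / (b . b)
a . b = 1*4 + (-1)*1 + 3*2
= 4 + (-1) + 6 = 9
b . b = 4^2 + 1^2 + 2^2
= 16 + 1 + 4 = 21
Coefficient = 9/21
In lowest terms: 3/7


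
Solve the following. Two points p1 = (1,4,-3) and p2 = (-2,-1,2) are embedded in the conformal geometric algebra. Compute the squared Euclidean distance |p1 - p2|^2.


p1 - p2 = (3, 5, -5)
|p1 - p2|^2 = 3^2 + 5^2 + (-5)^2
= 9 + 25 + 25
= 59


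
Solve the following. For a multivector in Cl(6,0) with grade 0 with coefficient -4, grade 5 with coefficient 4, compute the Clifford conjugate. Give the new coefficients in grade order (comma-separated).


Clifford conjugate sign for grade k: (-1)^(k(k+1)/2)
Grade 0: (-1)^(0*1/2) = (-1)^0 = 1, coeff -4 -> -4
Grade 5: (-1)^(5*6/2) = (-1)^15 = -1, coeff 4 -> -4
Conjugated coefficients: -4, -4


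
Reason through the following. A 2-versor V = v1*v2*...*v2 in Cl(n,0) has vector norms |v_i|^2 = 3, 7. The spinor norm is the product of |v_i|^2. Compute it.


Spinor norm N(V) = |v1|^2 * |v2|^2 * ... * |v2|^2
= 3 * 7
Running product: 3, 21
N(V) = 21


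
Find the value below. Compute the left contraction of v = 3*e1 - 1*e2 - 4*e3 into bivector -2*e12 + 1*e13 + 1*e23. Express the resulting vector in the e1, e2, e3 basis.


Left contraction v _| B = <vB>_1 (grade-1 part of the geometric product vB).
Using e1_|e12 = e2, e2_|e12 = -e1, e1_|e13 = e3, e3_|e13 = -e1, e2_|e23 = e3, e3_|e23 = -e2:
e1 coeff: -v2*b12 - v3*b13 = -(-1)*(-2) - (-4)*(1) = 2
e2 coeff: v1*b12 - v3*b23 = (3)*(-2) - (-4)*(1) = -2
e3 coeff: v1*b13 + v2*b23 = (3)*(1) + (-1)*(1) = 2
v _| B = 2*e1 - 2*e2 + 2*e3


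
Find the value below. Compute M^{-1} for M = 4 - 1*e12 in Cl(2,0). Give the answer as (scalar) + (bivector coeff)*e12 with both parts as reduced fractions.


M = 4 - 1*e12, where e12^2 = -1.
Since M commutes with its reverse ~M = a - b*e12, M * ~M = a^2 - b^2*e12^2 = a^2 + b^2.
So M^{-1} = ~M / (a^2 + b^2) = (a - b*e12)/(a^2 + b^2).
a^2 + b^2 = 16 + 1 = 17
Scalar part = 4/17 = 4/17
Bivector coeff = 1/17 = 1/17
M^{-1} = 4/17 + 1/17*e12


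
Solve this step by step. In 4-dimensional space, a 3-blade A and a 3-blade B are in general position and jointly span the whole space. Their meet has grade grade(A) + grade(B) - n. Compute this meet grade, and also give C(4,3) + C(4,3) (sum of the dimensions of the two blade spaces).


Meet grade = grade(A) + grade(B) - n
= 3 + 3 - 4 = 2
C(4,3) = 4
C(4,3) = 4
dim_A + dim_B = 4 + 4 = 8


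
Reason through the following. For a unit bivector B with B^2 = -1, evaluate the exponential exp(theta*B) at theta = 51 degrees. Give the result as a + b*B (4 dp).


For a unit bivector B with B^2 = -1, the exponential series gives
e^(theta*B) = cos(theta) + sin(theta)*B (the GA analogue of Euler's formula).
theta = 51 degrees = 0.890118 rad
cos(51 deg) = 0.6293
sin(51 deg) = 0.7771
exp(theta*B) = 0.6293 + 0.7771*B


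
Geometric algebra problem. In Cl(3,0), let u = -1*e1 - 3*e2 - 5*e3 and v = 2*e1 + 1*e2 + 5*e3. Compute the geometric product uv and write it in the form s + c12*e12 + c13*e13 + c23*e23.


In Cl(3,0): e_i^2 = 1, e_ie_j = -e_je_i for i != j.
Scalar part = u . v = (-1)*2 + (-3)*1 + (-5)*5
= -2 + (-3) + (-25) = -30
e12 coeff = (-1)*1 - (-3)*2 = -1 - (-6) = 5
e13 coeff = (-1)*5 - (-5)*2 = -5 - (-10) = 5
e23 coeff = (-3)*5 - (-5)*1 = -15 - (-5) = -10
uv = -30 + 5*e12 + 5*e13 - 10*e23


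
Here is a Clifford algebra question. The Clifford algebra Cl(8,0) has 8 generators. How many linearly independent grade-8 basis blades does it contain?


Number of grade-k basis blades in Cl(p,q) with n = p + q is C(n, k).
n = 8 + 0 = 8
C(8, 8) = 8! / (8! * 0!)
= 40320 / (40320 * 1)
= 1


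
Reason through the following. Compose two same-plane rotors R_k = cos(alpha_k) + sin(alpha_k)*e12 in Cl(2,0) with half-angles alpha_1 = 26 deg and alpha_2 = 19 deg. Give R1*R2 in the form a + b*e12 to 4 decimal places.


Same-plane rotors commute and their half-angles add:
R1*R2 = cos(a1 + a2) + sin(a1 + a2)*e12.
a1 + a2 = 26 + 19 = 45 deg
cos(45 deg) = 0.7071
sin(45 deg) = 0.7071
R1*R2 = 0.7071 + 0.7071*e12


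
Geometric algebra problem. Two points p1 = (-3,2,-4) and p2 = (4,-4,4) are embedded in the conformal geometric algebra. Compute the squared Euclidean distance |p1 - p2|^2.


p1 - p2 = (-7, 6, -8)
|p1 - p2|^2 = (-7)^2 + 6^2 + (-8)^2
= 49 + 36 + 64
= 149


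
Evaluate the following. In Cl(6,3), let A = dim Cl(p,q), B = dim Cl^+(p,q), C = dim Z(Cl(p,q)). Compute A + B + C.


n = 6 + 3 = 9
Total dim = 2^9 = 512
Even subalgebra dim = 2^8 = 256
n is odd, so center dim = 2
Sum = 512 + 256 + 2 = 770


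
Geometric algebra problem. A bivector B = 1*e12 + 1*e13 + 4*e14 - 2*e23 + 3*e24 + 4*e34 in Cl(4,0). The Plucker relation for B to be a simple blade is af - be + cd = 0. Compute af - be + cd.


Plucker relation: af - be + cd
a*f = 1*4 = 4
b*e = 1*3 = 3
c*d = 4*(-2) = -8
af - be + cd = 4 - 3 + (-8)
= -7


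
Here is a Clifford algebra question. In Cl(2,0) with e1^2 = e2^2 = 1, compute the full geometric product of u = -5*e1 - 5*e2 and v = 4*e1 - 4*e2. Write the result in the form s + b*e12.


Expand: (-5*e1 - 5*e2)(4*e1 - 4*e2)
= (-5)*4*e1e1 + (-5)*(-4)*e1e2 + (-5)*4*e2e1 + (-5)*(-4)*e2e2
Using e1^2 = e2^2 = 1, e2e1 = -e1e2:
Scalar part s = (-5)*4 + (-5)*(-4) = -20 + 20 = 0
Bivector part b = (-5)*(-4) - (-5)*4 = 20 - (-20) = 40
uv = 0 + 40*e12


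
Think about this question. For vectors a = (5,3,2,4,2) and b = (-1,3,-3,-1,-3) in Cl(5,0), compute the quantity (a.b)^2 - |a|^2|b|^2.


a . b = 5*(-1) + 3*3 + 2*(-3) + 4*(-1) + 2*(-3)
= -5 + 9 + (-6) + (-4) + (-6) = -12
|a|^2 = 5^2 + 3^2 + 2^2 + 4^2 + 2^2 = 58
|b|^2 = (-1)^2 + 3^2 + (-3)^2 + (-1)^2 + (-3)^2 = 29
(a.b)^2 = (-12)^2 = 144
|a|^2 * |b|^2 = 58 * 29 = 1682
Result = 144 - 1682 = -1538


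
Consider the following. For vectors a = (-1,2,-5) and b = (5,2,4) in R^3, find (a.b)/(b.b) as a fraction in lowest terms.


Projection coefficient = (a . b) / (b . b)
a . b = (-1)*5 + 2*2 + (-5)*4
= -5 + 4 + (-20) = -21
b . b = 5^2 + 2^2 + 4^2
= 25 + 4 + 16 = 45
Coefficient = -21/45
In lowest terms: -7/15


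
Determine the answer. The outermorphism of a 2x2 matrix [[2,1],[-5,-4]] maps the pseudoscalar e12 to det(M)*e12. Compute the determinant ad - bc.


The outermorphism of a linear map f sends e1^e2 to f(e1)^f(e2).
f(e1) = 2*e1 - 5*e2
f(e2) = 1*e1 - 4*e2
f(e1) ^ f(e2) = (2*e1 - 5*e2) ^ (1*e1 - 4*e2)
= 2*(-4)*e12 + (-5)*1*e21
= (-8 - (-5))*e12
= -3*e12
Coefficient = -3


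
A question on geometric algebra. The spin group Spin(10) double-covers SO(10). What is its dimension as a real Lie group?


Spin(n) double-covers SO(n); both have Lie algebra so(n) of dimension n(n-1)/2.
n = 10
n(n-1) = 10 * 9 = 90
dim Spin(10) = 90/2 = 45


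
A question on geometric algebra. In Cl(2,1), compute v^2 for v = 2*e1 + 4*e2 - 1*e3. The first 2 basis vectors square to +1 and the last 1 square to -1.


v^2 = sum of c_i^2 * e_i^2
Positive signature terms (e_i^2 = +1): 2^2 + 4^2 = 20
Negative signature terms (e_j^2 = -1): (-1)^2 = 1
v^2 = 20 - 1 = 19


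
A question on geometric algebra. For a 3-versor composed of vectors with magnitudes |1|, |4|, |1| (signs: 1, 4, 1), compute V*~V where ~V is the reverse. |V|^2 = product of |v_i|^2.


Each vector v_i has |v_i|^2 = s_i^2
Squared scales: 1^2 = 1, 4^2 = 16, 1^2 = 1
|V|^2 = 1 * 16 * 1
= 16


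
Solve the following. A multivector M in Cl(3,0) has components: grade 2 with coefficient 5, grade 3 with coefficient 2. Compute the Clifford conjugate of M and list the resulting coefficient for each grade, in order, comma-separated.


Clifford conjugate sign for grade k: (-1)^(k(k+1)/2)
Grade 2: (-1)^(2*3/2) = (-1)^3 = -1, coeff 5 -> -5
Grade 3: (-1)^(3*4/2) = (-1)^6 = 1, coeff 2 -> 2
Conjugated coefficients: -5, 2


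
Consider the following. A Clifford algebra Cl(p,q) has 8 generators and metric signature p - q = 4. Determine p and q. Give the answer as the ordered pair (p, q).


We need p + q = 8 and p - q = 4.
Adding: 2p = 8 + 4 = 12, so p = 6.
Then q = 8 - 6 = 2.
(p, q) = (6, 2)


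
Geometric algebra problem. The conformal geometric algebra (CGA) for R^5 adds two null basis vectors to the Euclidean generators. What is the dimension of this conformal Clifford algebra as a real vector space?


The conformal model of R^5 uses Cl(6,1): the 5 Euclidean generators plus two extra orthogonal generators e+ (e+^2 = +1) and e- (e-^2 = -1), from which the null vectors e0, einf are built.
Number of generators m = 5 + 2 = 7.
dim Cl(p,q) = 2^m = 2^7 = 128


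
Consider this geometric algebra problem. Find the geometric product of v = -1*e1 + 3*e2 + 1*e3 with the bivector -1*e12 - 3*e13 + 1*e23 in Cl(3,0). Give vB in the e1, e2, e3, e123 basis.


vB has grade-1 (vector) and grade-3 (trivector) parts: vB = (v _| B) + (v ^ B).
Vector part <vB>_1:
  e1: -v2*b12 - v3*b13 = -(3)*(-1) - (1)*(-3) = 6
  e2: v1*b12 - v3*b23 = (-1)*(-1) - (1)*(1) = 0
  e3: v1*b13 + v2*b23 = (-1)*(-3) + (3)*(1) = 6
Trivector part <vB>_3:
  e123: v1*b23 - v2*b13 + v3*b12 = (-1)*(1) - (3)*(-3) + (1)*(-1) = 7
vB = 6*e1 + 0*e2 + 6*e3 + 7*e123


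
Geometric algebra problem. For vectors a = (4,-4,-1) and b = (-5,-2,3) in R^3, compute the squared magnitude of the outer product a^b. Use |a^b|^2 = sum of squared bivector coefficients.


a wedge b = (a1*b2 - a2*b1)*e12 + (a1*b3 - a3*b1)*e13 + (a2*b3 - a3*b2)*e23
e12 coeff: 4*(-2) - (-4)*(-5) = -8 - 20 = -28
e13 coeff: 4*3 - (-1)*(-5) = 12 - 5 = 7
e23 coeff: (-4)*3 - (-1)*(-2) = -12 - 2 = -14
|a wedge b|^2 = (-28)^2 + 7^2 + (-14)^2
= 784 + 49 + 196
= 1029


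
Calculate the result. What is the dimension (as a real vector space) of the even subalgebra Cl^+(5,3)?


Even subalgebra dimension = 2^(n-1)
n = 5 + 3 = 8
2^(8 - 1) = 2^7 = 128
Verification: sum of C(8,k) for even k = 1 + 28 + 70 + 28 + 1 = 128
Result = 128


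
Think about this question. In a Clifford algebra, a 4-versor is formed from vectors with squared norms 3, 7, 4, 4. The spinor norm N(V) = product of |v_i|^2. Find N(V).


Spinor norm N(V) = |v1|^2 * |v2|^2 * ... * |v4|^2
= 3 * 7 * 4 * 4
Running product: 3, 21, 84, 336
N(V) = 336


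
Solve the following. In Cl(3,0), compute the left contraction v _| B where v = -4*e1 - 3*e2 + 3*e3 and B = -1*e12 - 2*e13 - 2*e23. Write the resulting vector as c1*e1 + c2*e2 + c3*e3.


Left contraction v _| B = <vB>_1 (grade-1 part of the geometric product vB).
Using e1_|e12 = e2, e2_|e12 = -e1, e1_|e13 = e3, e3_|e13 = -e1, e2_|e23 = e3, e3_|e23 = -e2:
e1 coeff: -v2*b12 - v3*b13 = -(-3)*(-1) - (3)*(-2) = 3
e2 coeff: v1*b12 - v3*b23 = (-4)*(-1) - (3)*(-2) = 10
e3 coeff: v1*b13 + v2*b23 = (-4)*(-2) + (-3)*(-2) = 14
v _| B = 3*e1 + 10*e2 + 14*e3


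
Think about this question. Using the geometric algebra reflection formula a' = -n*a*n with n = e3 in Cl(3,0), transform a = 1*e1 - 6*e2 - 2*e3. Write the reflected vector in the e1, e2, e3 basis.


Reflection formula: a' = -n*a*n, with n = e3 (unit vector, n^2 = 1).
For reflection through hyperplane perp to e3:
The component along e3 flips sign, others stay.
a = (1, -6, -2)
a' = (1, -6, 2)
a' = 1*e1 - 6*e2 + 2*e3


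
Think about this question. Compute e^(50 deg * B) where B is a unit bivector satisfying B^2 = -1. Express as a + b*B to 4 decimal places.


For a unit bivector B with B^2 = -1, the exponential series gives
e^(theta*B) = cos(theta) + sin(theta)*B (the GA analogue of Euler's formula).
theta = 50 degrees = 0.872665 rad
cos(50 deg) = 0.6428
sin(50 deg) = 0.7660
exp(theta*B) = 0.6428 + 0.7660*B


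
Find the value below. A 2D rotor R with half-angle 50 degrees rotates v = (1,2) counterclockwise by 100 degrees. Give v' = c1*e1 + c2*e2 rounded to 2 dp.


Rotor R = cos(50deg) - sin(50deg)*e12
Rotation angle theta = 2 * 50 = 100 degrees
v' = R*v*~R rotates v by theta.
cos(100deg) = -0.1736, sin(100deg) = 0.9848
v'_1 = 1*cos(100deg) - 2*sin(100deg)
= 1*(-0.1736) - 2*0.9848
= -2.14
v'_2 = 1*sin(100deg) + 2*cos(100deg)
= 1*0.9848 + 2*(-0.1736)
= 0.64
v' = -2.14*e1 + 0.64*e2


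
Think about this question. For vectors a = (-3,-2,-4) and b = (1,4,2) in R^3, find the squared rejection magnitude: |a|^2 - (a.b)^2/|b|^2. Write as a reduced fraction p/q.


|a|^2 = (-3)^2 + (-2)^2 + (-4)^2 = 29
|b|^2 = 1^2 + 4^2 + 2^2 = 21
a . b = (-3)*1 + (-2)*4 + (-4)*2 = -19
(a.b)^2 = (-19)^2 = 361
|rej|^2 = 29 - 361/21
= (609 - 361)/21
= 248/21
In lowest terms: 248/21


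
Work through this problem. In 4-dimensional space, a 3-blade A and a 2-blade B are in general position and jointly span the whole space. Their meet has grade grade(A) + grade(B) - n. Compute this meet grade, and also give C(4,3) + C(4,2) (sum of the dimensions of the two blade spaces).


Meet grade = grade(A) + grade(B) - n
= 3 + 2 - 4 = 1
C(4,3) = 4
C(4,2) = 6
dim_A + dim_B = 4 + 6 = 10


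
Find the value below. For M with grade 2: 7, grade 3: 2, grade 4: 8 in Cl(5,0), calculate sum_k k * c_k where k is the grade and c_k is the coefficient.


Grade-weighted sum = sum of grade_k * coefficient_k
2*7 = 14
3*2 = 6
4*8 = 32
Total = 14 + 6 + 32 = 52


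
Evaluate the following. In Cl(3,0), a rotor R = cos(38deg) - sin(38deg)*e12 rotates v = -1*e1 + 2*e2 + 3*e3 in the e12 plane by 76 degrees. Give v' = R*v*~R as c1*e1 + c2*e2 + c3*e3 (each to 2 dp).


Rotor R = cos(38deg) - sin(38deg)*e12
Rotation angle theta = 2 * 38 = 76 degrees in the e12 plane (e1 -> e2).
The component perpendicular to the plane (e3) is invariant: v'_3 = v3 = 3.00
cos(76deg) = 0.2419, sin(76deg) = 0.9703
v'_1 = v1*cos(theta) - v2*sin(theta) = -1*0.2419 - 2*0.9703 = -2.18
v'_2 = v1*sin(theta) + v2*cos(theta) = -1*0.9703 + 2*0.2419 = -0.49
v' = -2.18*e1 - 0.49*e2 + 3.00*e3


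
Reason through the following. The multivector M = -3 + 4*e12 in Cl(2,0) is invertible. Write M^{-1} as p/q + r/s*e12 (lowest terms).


M = -3 + 4*e12, where e12^2 = -1.
Since M commutes with its reverse ~M = a - b*e12, M * ~M = a^2 - b^2*e12^2 = a^2 + b^2.
So M^{-1} = ~M / (a^2 + b^2) = (a - b*e12)/(a^2 + b^2).
a^2 + b^2 = 9 + 16 = 25
Scalar part = -3/25 = -3/25
Bivector coeff = -4/25 = -4/25
M^{-1} = -3/25 - 4/25*e12


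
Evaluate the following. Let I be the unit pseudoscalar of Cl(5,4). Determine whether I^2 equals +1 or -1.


The pseudoscalar I = e1...e_n (product of all n generators) of Cl(p,q) satisfies I^2 = (-1)^(q + n(n-1)/2).
p = 5, q = 4, n = p + q = 9
n(n-1)/2 = 9 * 8 / 2 = 36
Exponent = q + n(n-1)/2 = 4 + 36 = 40
I^2 = (-1)^40 = +1


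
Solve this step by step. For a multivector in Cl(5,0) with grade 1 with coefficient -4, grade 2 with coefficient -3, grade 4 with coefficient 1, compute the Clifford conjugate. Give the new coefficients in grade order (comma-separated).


Clifford conjugate sign for grade k: (-1)^(k(k+1)/2)
Grade 1: (-1)^(1*2/2) = (-1)^1 = -1, coeff -4 -> 4
Grade 2: (-1)^(2*3/2) = (-1)^3 = -1, coeff -3 -> 3
Grade 4: (-1)^(4*5/2) = (-1)^10 = 1, coeff 1 -> 1
Conjugated coefficients: 4, 3, 1


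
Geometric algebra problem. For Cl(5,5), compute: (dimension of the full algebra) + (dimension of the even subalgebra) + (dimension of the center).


n = 5 + 5 = 10
Total dim = 2^10 = 1024
Even subalgebra dim = 2^9 = 512
n is even, so center dim = 1
Sum = 1024 + 512 + 1 = 1537


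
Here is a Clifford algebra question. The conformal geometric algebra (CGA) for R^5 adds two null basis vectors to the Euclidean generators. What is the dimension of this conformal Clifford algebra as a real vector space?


The conformal model of R^5 uses Cl(6,1): the 5 Euclidean generators plus two extra orthogonal generators e+ (e+^2 = +1) and e- (e-^2 = -1), from which the null vectors e0, einf are built.
Number of generators m = 5 + 2 = 7.
dim Cl(p,q) = 2^m = 2^7 = 128


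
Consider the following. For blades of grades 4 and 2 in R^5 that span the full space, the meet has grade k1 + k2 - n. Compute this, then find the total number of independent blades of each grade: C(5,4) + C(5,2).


Meet grade = grade(A) + grade(B) - n
= 4 + 2 - 5 = 1
C(5,4) = 5
C(5,2) = 10
dim_A + dim_B = 5 + 10 = 15


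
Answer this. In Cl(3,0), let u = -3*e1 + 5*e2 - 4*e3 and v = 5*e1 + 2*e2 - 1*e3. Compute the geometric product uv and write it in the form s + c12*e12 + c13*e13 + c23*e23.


In Cl(3,0): e_i^2 = 1, e_ie_j = -e_je_i for i != j.
Scalar part = u . v = (-3)*5 + 5*2 + (-4)*(-1)
= -15 + 10 + 4 = -1
e12 coeff = (-3)*2 - 5*5 = -6 - 25 = -31
e13 coeff = (-3)*(-1) - (-4)*5 = 3 - (-20) = 23
e23 coeff = 5*(-1) - (-4)*2 = -5 - (-8) = 3
uv = -1 - 31*e12 + 23*e13 + 3*e23


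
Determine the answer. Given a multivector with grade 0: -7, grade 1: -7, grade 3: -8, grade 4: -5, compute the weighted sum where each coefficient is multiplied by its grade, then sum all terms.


Grade-weighted sum = sum of grade_k * coefficient_k
0*(-7) = 0
1*(-7) = -7
3*(-8) = -24
4*(-5) = -20
Total = 0 + (-7) + (-24) + (-20) = -51


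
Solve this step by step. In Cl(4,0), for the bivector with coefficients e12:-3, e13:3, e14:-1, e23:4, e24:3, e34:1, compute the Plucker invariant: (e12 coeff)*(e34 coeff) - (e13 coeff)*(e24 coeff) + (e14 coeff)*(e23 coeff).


Plucker relation: af - be + cd
a*f = (-3)*1 = -3
b*e = 3*3 = 9
c*d = (-1)*4 = -4
af - be + cd = -3 - 9 + (-4)
= -16


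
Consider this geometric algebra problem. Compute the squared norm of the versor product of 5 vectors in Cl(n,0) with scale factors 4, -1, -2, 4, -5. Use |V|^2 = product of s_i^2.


Each vector v_i has |v_i|^2 = s_i^2
Squared scales: 4^2 = 16, (-1)^2 = 1, (-2)^2 = 4, 4^2 = 16, (-5)^2 = 25
|V|^2 = 16 * 1 * 4 * 16 * 25
= 25600


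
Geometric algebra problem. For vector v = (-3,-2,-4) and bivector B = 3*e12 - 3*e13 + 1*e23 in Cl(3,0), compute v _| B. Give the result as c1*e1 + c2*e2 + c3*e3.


Left contraction v _| B = <vB>_1 (grade-1 part of the geometric product vB).
Using e1_|e12 = e2, e2_|e12 = -e1, e1_|e13 = e3, e3_|e13 = -e1, e2_|e23 = e3, e3_|e23 = -e2:
e1 coeff: -v2*b12 - v3*b13 = -(-2)*(3) - (-4)*(-3) = -6
e2 coeff: v1*b12 - v3*b23 = (-3)*(3) - (-4)*(1) = -5
e3 coeff: v1*b13 + v2*b23 = (-3)*(-3) + (-2)*(1) = 7
v _| B = -6*e1 - 5*e2 + 7*e3


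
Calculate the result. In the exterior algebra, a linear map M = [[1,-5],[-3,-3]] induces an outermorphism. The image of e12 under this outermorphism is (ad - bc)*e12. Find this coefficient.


The outermorphism of a linear map f sends e1^e2 to f(e1)^f(e2).
f(e1) = 1*e1 - 3*e2
f(e2) = -5*e1 - 3*e2
f(e1) ^ f(e2) = (1*e1 - 3*e2) ^ (-5*e1 - 3*e2)
= 1*(-3)*e12 + (-3)*(-5)*e21
= (-3 - 15)*e12
= -18*e12
Coefficient = -18


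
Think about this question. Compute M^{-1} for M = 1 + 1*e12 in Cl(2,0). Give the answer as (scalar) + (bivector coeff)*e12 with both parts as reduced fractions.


M = 1 + 1*e12, where e12^2 = -1.
Since M commutes with its reverse ~M = a - b*e12, M * ~M = a^2 - b^2*e12^2 = a^2 + b^2.
So M^{-1} = ~M / (a^2 + b^2) = (a - b*e12)/(a^2 + b^2).
a^2 + b^2 = 1 + 1 = 2
Scalar part = 1/2 = 1/2
Bivector coeff = -1/2 = -1/2
M^{-1} = 1/2 - 1/2*e12


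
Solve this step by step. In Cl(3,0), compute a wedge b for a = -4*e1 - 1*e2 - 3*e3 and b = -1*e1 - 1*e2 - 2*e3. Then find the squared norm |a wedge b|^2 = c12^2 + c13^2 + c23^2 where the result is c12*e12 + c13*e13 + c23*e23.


a wedge b = (a1*b2 - a2*b1)*e12 + (a1*b3 - a3*b1)*e13 + (a2*b3 - a3*b2)*e23
e12 coeff: (-4)*(-1) - (-1)*(-1) = 4 - 1 = 3
e13 coeff: (-4)*(-2) - (-3)*(-1) = 8 - 3 = 5
e23 coeff: (-1)*(-2) - (-3)*(-1) = 2 - 3 = -1
|a wedge b|^2 = 3^2 + 5^2 + (-1)^2
= 9 + 25 + 1
= 35


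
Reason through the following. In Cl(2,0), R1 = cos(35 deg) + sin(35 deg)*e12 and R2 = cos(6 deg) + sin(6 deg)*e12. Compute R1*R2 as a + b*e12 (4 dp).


Same-plane rotors commute and their half-angles add:
R1*R2 = cos(a1 + a2) + sin(a1 + a2)*e12.
a1 + a2 = 35 + 6 = 41 deg
cos(41 deg) = 0.7547
sin(41 deg) = 0.6561
R1*R2 = 0.7547 + 0.6561*e12


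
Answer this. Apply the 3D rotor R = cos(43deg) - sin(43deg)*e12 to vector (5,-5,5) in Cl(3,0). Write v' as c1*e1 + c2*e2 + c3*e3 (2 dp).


Rotor R = cos(43deg) - sin(43deg)*e12
Rotation angle theta = 2 * 43 = 86 degrees in the e12 plane (e1 -> e2).
The component perpendicular to the plane (e3) is invariant: v'_3 = v3 = 5.00
cos(86deg) = 0.0698, sin(86deg) = 0.9976
v'_1 = v1*cos(theta) - v2*sin(theta) = 5*0.0698 - (-5)*0.9976 = 5.34
v'_2 = v1*sin(theta) + v2*cos(theta) = 5*0.9976 + (-5)*0.0698 = 4.64
v' = 5.34*e1 + 4.64*e2 + 5.00*e3


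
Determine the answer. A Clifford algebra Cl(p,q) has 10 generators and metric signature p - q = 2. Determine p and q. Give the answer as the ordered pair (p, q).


We need p + q = 10 and p - q = 2.
Adding: 2p = 10 + 2 = 12, so p = 6.
Then q = 10 - 6 = 4.
(p, q) = (6, 4)


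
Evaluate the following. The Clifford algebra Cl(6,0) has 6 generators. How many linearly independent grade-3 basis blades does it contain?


Number of grade-k basis blades in Cl(p,q) with n = p + q is C(n, k).
n = 6 + 0 = 6
C(6, 3) = 6! / (3! * 3!)
= 720 / (6 * 6)
= 20


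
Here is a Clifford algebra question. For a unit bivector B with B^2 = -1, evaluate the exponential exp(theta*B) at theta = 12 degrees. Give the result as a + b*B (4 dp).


For a unit bivector B with B^2 = -1, the exponential series gives
e^(theta*B) = cos(theta) + sin(theta)*B (the GA analogue of Euler's formula).
theta = 12 degrees = 0.20944 rad
cos(12 deg) = 0.9781
sin(12 deg) = 0.2079
exp(theta*B) = 0.9781 + 0.2079*B


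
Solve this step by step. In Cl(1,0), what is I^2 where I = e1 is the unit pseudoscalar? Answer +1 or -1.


The pseudoscalar I = e1...e_n (product of all n generators) of Cl(p,q) satisfies I^2 = (-1)^(q + n(n-1)/2).
p = 1, q = 0, n = p + q = 1
n(n-1)/2 = 1 * 0 / 2 = 0
Exponent = q + n(n-1)/2 = 0 + 0 = 0
I^2 = (-1)^0 = +1


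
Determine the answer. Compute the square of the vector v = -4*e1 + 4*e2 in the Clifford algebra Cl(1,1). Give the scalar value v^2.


v^2 = sum of c_i^2 * e_i^2
Positive signature terms (e_i^2 = +1): (-4)^2 = 16
Negative signature terms (e_j^2 = -1): 4^2 = 16
v^2 = 16 - 16 = 0


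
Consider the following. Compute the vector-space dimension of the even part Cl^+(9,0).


Even subalgebra dimension = 2^(n-1)
n = 9 + 0 = 9
2^(9 - 1) = 2^8 = 256
Verification: sum of C(9,k) for even k = 1 + 36 + 126 + 84 + 9 = 256
Result = 256


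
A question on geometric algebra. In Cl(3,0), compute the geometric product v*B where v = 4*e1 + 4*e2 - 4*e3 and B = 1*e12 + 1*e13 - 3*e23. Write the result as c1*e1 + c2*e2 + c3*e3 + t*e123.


vB has grade-1 (vector) and grade-3 (trivector) parts: vB = (v _| B) + (v ^ B).
Vector part <vB>_1:
  e1: -v2*b12 - v3*b13 = -(4)*(1) - (-4)*(1) = 0
  e2: v1*b12 - v3*b23 = (4)*(1) - (-4)*(-3) = -8
  e3: v1*b13 + v2*b23 = (4)*(1) + (4)*(-3) = -8
Trivector part <vB>_3:
  e123: v1*b23 - v2*b13 + v3*b12 = (4)*(-3) - (4)*(1) + (-4)*(1) = -20
vB = 0*e1 - 8*e2 - 8*e3 - 20*e123


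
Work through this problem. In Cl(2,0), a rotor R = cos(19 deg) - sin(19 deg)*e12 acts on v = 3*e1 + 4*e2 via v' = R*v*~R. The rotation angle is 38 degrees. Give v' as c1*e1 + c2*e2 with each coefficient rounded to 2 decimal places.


Rotor R = cos(19deg) - sin(19deg)*e12
Rotation angle theta = 2 * 19 = 38 degrees
v' = R*v*~R rotates v by theta.
cos(38deg) = 0.7880, sin(38deg) = 0.6157
v'_1 = 3*cos(38deg) - 4*sin(38deg)
= 3*0.7880 - 4*0.6157
= -0.10
v'_2 = 3*sin(38deg) + 4*cos(38deg)
= 3*0.6157 + 4*0.7880
= 5.00
v' = -0.10*e1 + 5.00*e2


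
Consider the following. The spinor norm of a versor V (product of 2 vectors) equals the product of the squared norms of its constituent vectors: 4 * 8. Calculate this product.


Spinor norm N(V) = |v1|^2 * |v2|^2 * ... * |v2|^2
= 4 * 8
Running product: 4, 32
N(V) = 32


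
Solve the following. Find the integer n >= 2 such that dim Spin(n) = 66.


dim Spin(n) = dim so(n) = n(n-1)/2.
Solve n(n-1)/2 = 66, i.e. n^2 - n - 132 = 0.
Discriminant = 1 + 8*66 = 529
n = (1 + sqrt(529))/2 = (1 + 23)/2 = 12


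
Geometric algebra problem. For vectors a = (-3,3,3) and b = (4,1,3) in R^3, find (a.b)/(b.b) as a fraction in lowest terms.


Projection coefficient = (a . b) / (b . b)
a . b = (-3)*4 + 3*1 + 3*3
= -12 + 3 + 9 = 0
b . b = 4^2 + 1^2 + 3^2
= 16 + 1 + 9 = 26
Coefficient = 0/26
In lowest terms: 0/1


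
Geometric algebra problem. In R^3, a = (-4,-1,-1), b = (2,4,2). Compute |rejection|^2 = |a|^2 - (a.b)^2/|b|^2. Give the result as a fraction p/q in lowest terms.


|a|^2 = (-4)^2 + (-1)^2 + (-1)^2 = 18
|b|^2 = 2^2 + 4^2 + 2^2 = 24
a . b = (-4)*2 + (-1)*4 + (-1)*2 = -14
(a.b)^2 = (-14)^2 = 196
|rej|^2 = 18 - 196/24
= (432 - 196)/24
= 236/24
In lowest terms: 59/6


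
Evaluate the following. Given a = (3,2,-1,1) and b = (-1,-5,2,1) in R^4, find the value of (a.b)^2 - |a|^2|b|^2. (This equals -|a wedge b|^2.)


a . b = 3*(-1) + 2*(-5) + (-1)*2 + 1*1
= -3 + (-10) + (-2) + 1 = -14
|a|^2 = 3^2 + 2^2 + (-1)^2 + 1^2 = 15
|b|^2 = (-1)^2 + (-5)^2 + 2^2 + 1^2 = 31
(a.b)^2 = (-14)^2 = 196
|a|^2 * |b|^2 = 15 * 31 = 465
Result = 196 - 465 = -269


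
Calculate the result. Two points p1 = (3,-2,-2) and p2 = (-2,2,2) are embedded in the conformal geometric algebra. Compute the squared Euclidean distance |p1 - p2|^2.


p1 - p2 = (5, -4, -4)
|p1 - p2|^2 = 5^2 + (-4)^2 + (-4)^2
= 25 + 16 + 16
= 57


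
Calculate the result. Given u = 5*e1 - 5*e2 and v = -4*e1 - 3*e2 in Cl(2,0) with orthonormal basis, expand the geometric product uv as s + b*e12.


Expand: (5*e1 - 5*e2)(-4*e1 - 3*e2)
= 5*(-4)*e1e1 + 5*(-3)*e1e2 + (-5)*(-4)*e2e1 + (-5)*(-3)*e2e2
Using e1^2 = e2^2 = 1, e2e1 = -e1e2:
Scalar part s = 5*(-4) + (-5)*(-3) = -20 + 15 = -5
Bivector part b = 5*(-3) - (-5)*(-4) = -15 - 20 = -35
uv = -5 - 35*e12


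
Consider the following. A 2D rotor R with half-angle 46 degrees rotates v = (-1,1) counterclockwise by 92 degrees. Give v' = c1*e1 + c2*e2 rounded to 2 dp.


Rotor R = cos(46deg) - sin(46deg)*e12
Rotation angle theta = 2 * 46 = 92 degrees
v' = R*v*~R rotates v by theta.
cos(92deg) = -0.0349, sin(92deg) = 0.9994
v'_1 = -1*cos(92deg) - 1*sin(92deg)
= -1*(-0.0349) - 1*0.9994
= -0.96
v'_2 = -1*sin(92deg) + 1*cos(92deg)
= -1*0.9994 + 1*(-0.0349)
= -1.03
v' = -0.96*e1 - 1.03*e2
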